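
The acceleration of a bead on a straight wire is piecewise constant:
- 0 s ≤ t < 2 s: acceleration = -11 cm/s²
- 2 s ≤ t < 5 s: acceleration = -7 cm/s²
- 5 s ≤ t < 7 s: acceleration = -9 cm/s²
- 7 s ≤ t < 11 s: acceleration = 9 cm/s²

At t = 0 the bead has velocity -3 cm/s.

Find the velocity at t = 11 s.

Δv equals the area under the a-t graph; then v = v₀ + Δv.
0–2 s: -11 × 2 = -22 cm/s
2–5 s: -7 × 3 = -21 cm/s
5–7 s: -9 × 2 = -18 cm/s
7–11 s: 9 × 4 = 36 cm/s
Δv = -25 cm/s, so v(11) = -3 + (-25) = -28 cm/s.

-28 cm/s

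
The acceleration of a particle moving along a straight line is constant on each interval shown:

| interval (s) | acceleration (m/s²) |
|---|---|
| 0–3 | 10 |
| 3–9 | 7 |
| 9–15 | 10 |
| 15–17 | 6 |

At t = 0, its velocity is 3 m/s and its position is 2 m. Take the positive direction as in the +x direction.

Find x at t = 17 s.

1292 m

On each constant-a segment, Δv = aΔt and Δx = v₀Δt + ½aΔt²; chain segment to segment.
0–3 s: v starts 3 m/s; Δx = 3·3 + ½·10·3² = 54 m; v ends 33 m/s.
3–9 s: v starts 33 m/s; Δx = 33·6 + ½·7·6² = 324 m; v ends 75 m/s.
9–15 s: v starts 75 m/s; Δx = 75·6 + ½·10·6² = 630 m; v ends 135 m/s.
15–17 s: v starts 135 m/s; Δx = 135·2 + ½·6·2² = 282 m; v ends 147 m/s.
x(17) = 2 + Σ Δx = 1292 m.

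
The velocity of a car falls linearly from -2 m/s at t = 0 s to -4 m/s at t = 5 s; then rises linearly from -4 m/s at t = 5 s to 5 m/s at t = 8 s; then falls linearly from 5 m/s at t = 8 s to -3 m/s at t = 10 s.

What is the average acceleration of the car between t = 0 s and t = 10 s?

Average acceleration = Δv/Δt = (-3 − -2)/(10 − 0) = -0.1 m/s².

-0.1 m/s²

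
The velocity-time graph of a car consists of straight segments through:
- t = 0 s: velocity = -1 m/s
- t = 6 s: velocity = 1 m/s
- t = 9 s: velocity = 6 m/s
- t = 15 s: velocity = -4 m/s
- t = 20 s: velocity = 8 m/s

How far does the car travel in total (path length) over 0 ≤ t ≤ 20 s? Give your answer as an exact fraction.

Distance (not displacement) is the total path length: add the absolute areas under v-t.
0–6 s: v = 0 at t = 3 s; triangle areas 1.5 + 1.5 = 3 m
6–9 s: |½(1 + 6)(3)| = 10.5 m
9–15 s: v = 0 at t = 12.6 s; triangle areas 10.8 + 4.8 = 15.6 m
15–20 s: v = 0 at t = 50/3 s; triangle areas 10/3 + 40/3 = 50/3 m
Total distance = 1373/30 m

1373/30 m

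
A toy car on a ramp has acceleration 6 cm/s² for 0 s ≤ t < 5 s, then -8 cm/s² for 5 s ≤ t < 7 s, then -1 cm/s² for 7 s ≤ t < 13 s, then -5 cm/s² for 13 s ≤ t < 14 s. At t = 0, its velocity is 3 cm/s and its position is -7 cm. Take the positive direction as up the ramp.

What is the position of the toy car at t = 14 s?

On each constant-a segment, Δv = aΔt and Δx = v₀Δt + ½aΔt²; chain segment to segment.
0–5 s: v starts 3 cm/s; Δx = 3·5 + ½·6·5² = 90 cm; v ends 33 cm/s.
5–7 s: v starts 33 cm/s; Δx = 33·2 + ½·-8·2² = 50 cm; v ends 17 cm/s.
7–13 s: v starts 17 cm/s; Δx = 17·6 + ½·-1·6² = 84 cm; v ends 11 cm/s.
13–14 s: v starts 11 cm/s; Δx = 11·1 + ½·-5·1² = 8.5 cm; v ends 6 cm/s.
x(14) = -7 + Σ Δx = 225.5 cm.

225.5 cm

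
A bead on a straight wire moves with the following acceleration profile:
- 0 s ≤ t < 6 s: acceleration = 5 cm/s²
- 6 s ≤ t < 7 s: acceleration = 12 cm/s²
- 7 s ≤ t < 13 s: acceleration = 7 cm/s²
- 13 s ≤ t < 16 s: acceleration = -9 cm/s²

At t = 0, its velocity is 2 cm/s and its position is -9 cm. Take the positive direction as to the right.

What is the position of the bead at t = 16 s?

On each constant-a segment, Δv = aΔt and Δx = v₀Δt + ½aΔt²; chain segment to segment.
0–6 s: v starts 2 cm/s; Δx = 2·6 + ½·5·6² = 102 cm; v ends 32 cm/s.
6–7 s: v starts 32 cm/s; Δx = 32·1 + ½·12·1² = 38 cm; v ends 44 cm/s.
7–13 s: v starts 44 cm/s; Δx = 44·6 + ½·7·6² = 390 cm; v ends 86 cm/s.
13–16 s: v starts 86 cm/s; Δx = 86·3 + ½·-9·3² = 217.5 cm; v ends 59 cm/s.
x(16) = -9 + Σ Δx = 738.5 cm.

738.5 cm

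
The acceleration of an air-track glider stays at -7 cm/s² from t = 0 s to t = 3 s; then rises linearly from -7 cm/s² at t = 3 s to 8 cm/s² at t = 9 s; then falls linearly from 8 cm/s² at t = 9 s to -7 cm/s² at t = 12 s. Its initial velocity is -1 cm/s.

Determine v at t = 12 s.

-17.5 cm/s

Δv equals the area under the a-t graph; then v = v₀ + Δv.
0–3 s: -7 × 3 = -21 cm/s
3–9 s: ½(-7 + 8)(6) = 3 cm/s
9–12 s: ½(8 + -7)(3) = 1.5 cm/s
Δv = -16.5 cm/s, so v(12) = -1 + (-16.5) = -17.5 cm/s.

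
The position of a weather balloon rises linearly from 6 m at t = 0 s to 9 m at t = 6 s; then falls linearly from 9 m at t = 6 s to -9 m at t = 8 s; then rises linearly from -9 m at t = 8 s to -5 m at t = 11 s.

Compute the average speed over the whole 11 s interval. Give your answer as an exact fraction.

Average speed = (total path length)/(elapsed time); on a piecewise-linear x-t graph the path length is Σ|Δx|.
0–6 s: |Δx| = |9 − 6| = 3 m
6–8 s: |Δx| = |-9 − 9| = 18 m
8–11 s: |Δx| = |-5 − -9| = 4 m
Total path = 25 m; average speed = 25/11 = 25/11 m/s.

25/11 m/s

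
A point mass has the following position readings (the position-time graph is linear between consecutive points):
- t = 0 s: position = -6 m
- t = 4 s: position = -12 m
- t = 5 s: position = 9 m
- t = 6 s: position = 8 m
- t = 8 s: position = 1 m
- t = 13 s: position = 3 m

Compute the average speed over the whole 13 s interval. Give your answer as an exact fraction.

37/13 m/s

Average speed = (total path length)/(elapsed time); on a piecewise-linear x-t graph the path length is Σ|Δx|.
0–4 s: |Δx| = |-12 − -6| = 6 m
4–5 s: |Δx| = |9 − -12| = 21 m
5–6 s: |Δx| = |8 − 9| = 1 m
6–8 s: |Δx| = |1 − 8| = 7 m
8–13 s: |Δx| = |3 − 1| = 2 m
Total path = 37 m; average speed = 37/13 = 37/13 m/s.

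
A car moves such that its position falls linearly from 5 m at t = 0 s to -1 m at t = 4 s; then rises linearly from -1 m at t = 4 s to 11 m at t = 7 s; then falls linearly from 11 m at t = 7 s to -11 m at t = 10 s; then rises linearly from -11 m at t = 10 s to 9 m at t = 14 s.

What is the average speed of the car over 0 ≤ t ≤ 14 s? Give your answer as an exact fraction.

Average speed = (total path length)/(elapsed time); on a piecewise-linear x-t graph the path length is Σ|Δx|.
0–4 s: |Δx| = |-1 − 5| = 6 m
4–7 s: |Δx| = |11 − -1| = 12 m
7–10 s: |Δx| = |-11 − 11| = 22 m
10–14 s: |Δx| = |9 − -11| = 20 m
Total path = 60 m; average speed = 60/14 = 30/7 m/s.

30/7 m/s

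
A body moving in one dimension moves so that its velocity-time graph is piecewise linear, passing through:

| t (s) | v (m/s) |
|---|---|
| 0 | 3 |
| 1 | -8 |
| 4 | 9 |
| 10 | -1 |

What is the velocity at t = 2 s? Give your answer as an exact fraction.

On 1–4 s the graph is linear from -8 to 9 m/s: v(2) = -8 + (9 − -8)·(2 − 1)/(4 − 1) = -7/3 m/s.

-7/3 m/s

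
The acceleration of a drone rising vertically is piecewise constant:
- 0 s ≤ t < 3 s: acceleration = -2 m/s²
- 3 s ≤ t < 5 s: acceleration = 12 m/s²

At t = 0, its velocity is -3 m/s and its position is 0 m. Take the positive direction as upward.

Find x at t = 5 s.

On each constant-a segment, Δv = aΔt and Δx = v₀Δt + ½aΔt²; chain segment to segment.
0–3 s: v starts -3 m/s; Δx = -3·3 + ½·-2·3² = -18 m; v ends -9 m/s.
3–5 s: v starts -9 m/s; Δx = -9·2 + ½·12·2² = 6 m; v ends 15 m/s.
x(5) = 0 + Σ Δx = -12 m.

-12 m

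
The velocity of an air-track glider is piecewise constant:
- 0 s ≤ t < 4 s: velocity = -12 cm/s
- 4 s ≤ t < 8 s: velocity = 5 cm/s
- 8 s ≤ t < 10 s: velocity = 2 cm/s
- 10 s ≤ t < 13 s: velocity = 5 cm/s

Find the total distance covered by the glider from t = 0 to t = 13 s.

Distance (not displacement) is the total path length: add the absolute areas under v-t.
0–4 s: |-12| × 4 = 48 cm
4–8 s: |5| × 4 = 20 cm
8–10 s: |2| × 2 = 4 cm
10–13 s: |5| × 3 = 15 cm
Total distance = 87 cm

87 cm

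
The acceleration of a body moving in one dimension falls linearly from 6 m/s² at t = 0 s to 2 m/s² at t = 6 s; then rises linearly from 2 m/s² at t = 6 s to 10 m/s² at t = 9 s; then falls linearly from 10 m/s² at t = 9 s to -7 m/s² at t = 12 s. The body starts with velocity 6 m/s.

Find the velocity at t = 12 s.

Δv equals the area under the a-t graph; then v = v₀ + Δv.
0–6 s: ½(6 + 2)(6) = 24 m/s
6–9 s: ½(2 + 10)(3) = 18 m/s
9–12 s: ½(10 + -7)(3) = 4.5 m/s
Δv = 46.5 m/s, so v(12) = 6 + (46.5) = 52.5 m/s.

52.5 m/s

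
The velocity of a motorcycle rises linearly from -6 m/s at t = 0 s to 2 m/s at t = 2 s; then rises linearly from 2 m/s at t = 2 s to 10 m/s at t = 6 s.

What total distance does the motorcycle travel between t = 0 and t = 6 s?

29 m

Total distance travelled is ∫|v| dt — sum the magnitudes of each area piece.
0–2 s: v = 0 at t = 1.5 s; triangle areas 4.5 + 0.5 = 5 m
2–6 s: |½(2 + 10)(4)| = 24 m
Total distance = 29 m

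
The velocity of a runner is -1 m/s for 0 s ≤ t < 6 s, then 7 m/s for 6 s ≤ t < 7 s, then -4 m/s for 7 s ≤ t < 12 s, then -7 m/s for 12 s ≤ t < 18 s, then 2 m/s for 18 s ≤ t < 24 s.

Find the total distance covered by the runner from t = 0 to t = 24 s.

87 m

Distance (not displacement) is the total path length: add the absolute areas under v-t.
0–6 s: |-1| × 6 = 6 m
6–7 s: |7| × 1 = 7 m
7–12 s: |-4| × 5 = 20 m
12–18 s: |-7| × 6 = 42 m
18–24 s: |2| × 6 = 12 m
Total distance = 87 m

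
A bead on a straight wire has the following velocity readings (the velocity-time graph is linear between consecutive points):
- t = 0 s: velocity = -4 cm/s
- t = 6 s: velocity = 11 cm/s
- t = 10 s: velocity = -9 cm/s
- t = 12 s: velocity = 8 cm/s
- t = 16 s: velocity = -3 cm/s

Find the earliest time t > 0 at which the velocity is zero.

v changes sign on 0–6 s (from -4 to 11); the graph is linear there, so v = 0 at t = 0 + (4)·(6 − 0)/(11 − -4) = 1.6 s.

t = 1.6 s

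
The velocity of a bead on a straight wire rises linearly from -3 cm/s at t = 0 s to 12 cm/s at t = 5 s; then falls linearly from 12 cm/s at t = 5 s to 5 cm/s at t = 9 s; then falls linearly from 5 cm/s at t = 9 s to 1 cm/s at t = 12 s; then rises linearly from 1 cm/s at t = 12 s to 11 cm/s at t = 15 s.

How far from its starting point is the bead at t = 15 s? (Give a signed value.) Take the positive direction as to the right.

Displacement is the signed area under the v-t curve.
0–5 s: ½(-3 + 12)(5) = 22.5 cm
5–9 s: ½(12 + 5)(4) = 34 cm
9–12 s: ½(5 + 1)(3) = 9 cm
12–15 s: ½(1 + 11)(3) = 18 cm
Net displacement = 83.5 cm

83.5 cm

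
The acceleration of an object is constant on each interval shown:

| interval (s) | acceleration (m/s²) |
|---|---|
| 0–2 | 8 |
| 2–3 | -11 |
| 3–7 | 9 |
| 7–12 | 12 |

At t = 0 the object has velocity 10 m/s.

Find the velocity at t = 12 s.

Δv equals the area under the a-t graph; then v = v₀ + Δv.
0–2 s: 8 × 2 = 16 m/s
2–3 s: -11 × 1 = -11 m/s
3–7 s: 9 × 4 = 36 m/s
7–12 s: 12 × 5 = 60 m/s
Δv = 101 m/s, so v(12) = 10 + (101) = 111 m/s.

111 m/s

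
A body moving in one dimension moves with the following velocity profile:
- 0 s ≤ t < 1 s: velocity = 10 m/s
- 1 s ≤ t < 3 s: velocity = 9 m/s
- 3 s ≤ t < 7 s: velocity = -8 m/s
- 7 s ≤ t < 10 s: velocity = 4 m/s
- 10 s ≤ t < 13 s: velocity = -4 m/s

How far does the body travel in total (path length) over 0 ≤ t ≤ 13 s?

Distance (not displacement) is the total path length: add the absolute areas under v-t.
0–1 s: |10| × 1 = 10 m
1–3 s: |9| × 2 = 18 m
3–7 s: |-8| × 4 = 32 m
7–10 s: |4| × 3 = 12 m
10–13 s: |-4| × 3 = 12 m
Total distance = 84 m

84 m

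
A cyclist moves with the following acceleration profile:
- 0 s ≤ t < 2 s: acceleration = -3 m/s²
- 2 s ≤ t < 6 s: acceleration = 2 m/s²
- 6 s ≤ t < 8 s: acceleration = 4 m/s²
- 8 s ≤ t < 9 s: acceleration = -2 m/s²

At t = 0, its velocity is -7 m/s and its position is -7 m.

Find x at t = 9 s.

On each constant-a segment, Δv = aΔt and Δx = v₀Δt + ½aΔt²; chain segment to segment.
0–2 s: v starts -7 m/s; Δx = -7·2 + ½·-3·2² = -20 m; v ends -13 m/s.
2–6 s: v starts -13 m/s; Δx = -13·4 + ½·2·4² = -36 m; v ends -5 m/s.
6–8 s: v starts -5 m/s; Δx = -5·2 + ½·4·2² = -2 m; v ends 3 m/s.
8–9 s: v starts 3 m/s; Δx = 3·1 + ½·-2·1² = 2 m; v ends 1 m/s.
x(9) = -7 + Σ Δx = -63 m.

-63 m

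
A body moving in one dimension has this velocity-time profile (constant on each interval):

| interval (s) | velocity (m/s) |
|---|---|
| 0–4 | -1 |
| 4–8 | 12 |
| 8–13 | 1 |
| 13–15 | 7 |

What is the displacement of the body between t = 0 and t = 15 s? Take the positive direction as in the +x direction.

Net displacement equals the area under the velocity-time graph (areas below the axis count negative).
0–4 s: -1 × 4 = -4 m
4–8 s: 12 × 4 = 48 m
8–13 s: 1 × 5 = 5 m
13–15 s: 7 × 2 = 14 m
Net displacement = 63 m

63 m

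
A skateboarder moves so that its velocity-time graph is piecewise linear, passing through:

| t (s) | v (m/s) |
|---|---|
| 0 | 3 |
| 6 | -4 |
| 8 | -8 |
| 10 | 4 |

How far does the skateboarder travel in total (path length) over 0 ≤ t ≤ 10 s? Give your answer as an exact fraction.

Distance (not displacement) is the total path length: add the absolute areas under v-t.
0–6 s: v = 0 at t = 18/7 s; triangle areas 27/7 + 48/7 = 75/7 m
6–8 s: |½(-4 + -8)(2)| = 12 m
8–10 s: v = 0 at t = 28/3 s; triangle areas 16/3 + 4/3 = 20/3 m
Total distance = 617/21 m

617/21 m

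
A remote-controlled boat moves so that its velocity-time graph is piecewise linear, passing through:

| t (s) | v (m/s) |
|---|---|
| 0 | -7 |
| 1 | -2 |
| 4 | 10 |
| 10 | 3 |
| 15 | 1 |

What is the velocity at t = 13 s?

On 10–15 s the graph is linear from 3 to 1 m/s: v(13) = 3 + (1 − 3)·(13 − 10)/(15 − 10) = 1.8 m/s.

1.8 m/s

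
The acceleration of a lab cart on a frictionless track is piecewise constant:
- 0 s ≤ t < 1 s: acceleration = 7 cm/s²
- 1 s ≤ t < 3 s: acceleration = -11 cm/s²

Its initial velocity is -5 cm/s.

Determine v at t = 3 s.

-20 cm/s

Δv equals the area under the a-t graph; then v = v₀ + Δv.
0–1 s: 7 × 1 = 7 cm/s
1–3 s: -11 × 2 = -22 cm/s
Δv = -15 cm/s, so v(3) = -5 + (-15) = -20 cm/s.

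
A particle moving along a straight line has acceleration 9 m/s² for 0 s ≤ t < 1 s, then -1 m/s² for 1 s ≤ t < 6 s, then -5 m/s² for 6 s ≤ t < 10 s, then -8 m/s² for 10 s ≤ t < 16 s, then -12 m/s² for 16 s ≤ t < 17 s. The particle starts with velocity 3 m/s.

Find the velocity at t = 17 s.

-73 m/s

Δv equals the area under the a-t graph; then v = v₀ + Δv.
0–1 s: 9 × 1 = 9 m/s
1–6 s: -1 × 5 = -5 m/s
6–10 s: -5 × 4 = -20 m/s
10–16 s: -8 × 6 = -48 m/s
16–17 s: -12 × 1 = -12 m/s
Δv = -76 m/s, so v(17) = 3 + (-76) = -73 m/s.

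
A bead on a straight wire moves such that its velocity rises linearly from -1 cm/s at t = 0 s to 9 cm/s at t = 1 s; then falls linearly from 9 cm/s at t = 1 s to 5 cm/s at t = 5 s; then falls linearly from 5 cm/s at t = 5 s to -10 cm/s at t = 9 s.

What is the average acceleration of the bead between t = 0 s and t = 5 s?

1.2 cm/s²

Average acceleration = Δv/Δt = (5 − -1)/(5 − 0) = 1.2 cm/s².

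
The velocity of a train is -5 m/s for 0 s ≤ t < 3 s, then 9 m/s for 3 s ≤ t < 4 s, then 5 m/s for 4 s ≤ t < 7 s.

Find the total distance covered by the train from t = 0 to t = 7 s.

39 m

Distance (not displacement) is the total path length: add the absolute areas under v-t.
0–3 s: |-5| × 3 = 15 m
3–4 s: |9| × 1 = 9 m
4–7 s: |5| × 3 = 15 m
Total distance = 39 m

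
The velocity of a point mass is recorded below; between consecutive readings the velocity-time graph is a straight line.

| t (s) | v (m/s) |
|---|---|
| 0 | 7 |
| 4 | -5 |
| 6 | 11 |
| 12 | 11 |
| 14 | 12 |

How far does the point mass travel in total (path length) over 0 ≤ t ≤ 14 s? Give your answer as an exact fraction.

2651/24 m

Total distance travelled is ∫|v| dt — sum the magnitudes of each area piece.
0–4 s: v = 0 at t = 7/3 s; triangle areas 49/6 + 25/6 = 37/3 m
4–6 s: v = 0 at t = 4.625 s; triangle areas 1.5625 + 7.5625 = 9.125 m
6–12 s: |11| × 6 = 66 m
12–14 s: |½(11 + 12)(2)| = 23 m
Total distance = 2651/24 m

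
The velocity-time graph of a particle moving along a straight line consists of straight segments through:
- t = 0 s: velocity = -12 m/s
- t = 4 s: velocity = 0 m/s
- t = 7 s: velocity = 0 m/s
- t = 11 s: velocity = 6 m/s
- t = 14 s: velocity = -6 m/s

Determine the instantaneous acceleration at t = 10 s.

1.5 m/s²

Acceleration is the slope of the v-t graph on 7–11 s: (6 − 0)/(11 − 7) = 1.5 m/s².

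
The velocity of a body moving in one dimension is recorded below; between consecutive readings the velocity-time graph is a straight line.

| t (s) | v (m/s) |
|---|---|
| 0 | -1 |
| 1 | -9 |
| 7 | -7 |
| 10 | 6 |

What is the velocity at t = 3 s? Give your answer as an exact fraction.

On 1–7 s the graph is linear from -9 to -7 m/s: v(3) = -9 + (-7 − -9)·(3 − 1)/(7 − 1) = -25/3 m/s.

-25/3 m/s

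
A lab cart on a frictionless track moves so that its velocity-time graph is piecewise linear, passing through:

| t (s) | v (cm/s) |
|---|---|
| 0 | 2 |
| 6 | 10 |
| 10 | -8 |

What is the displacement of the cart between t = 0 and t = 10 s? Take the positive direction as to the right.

40 cm

Displacement is the signed area under the v-t curve.
0–6 s: ½(2 + 10)(6) = 36 cm
6–10 s: ½(10 + -8)(4) = 4 cm
Net displacement = 40 cm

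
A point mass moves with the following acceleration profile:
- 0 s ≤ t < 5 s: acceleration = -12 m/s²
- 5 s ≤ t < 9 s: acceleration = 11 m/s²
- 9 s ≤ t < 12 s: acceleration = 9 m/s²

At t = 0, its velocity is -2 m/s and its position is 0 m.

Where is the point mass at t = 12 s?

On each constant-a segment, Δv = aΔt and Δx = v₀Δt + ½aΔt²; chain segment to segment.
0–5 s: v starts -2 m/s; Δx = -2·5 + ½·-12·5² = -160 m; v ends -62 m/s.
5–9 s: v starts -62 m/s; Δx = -62·4 + ½·11·4² = -160 m; v ends -18 m/s.
9–12 s: v starts -18 m/s; Δx = -18·3 + ½·9·3² = -13.5 m; v ends 9 m/s.
x(12) = 0 + Σ Δx = -333.5 m.

-333.5 m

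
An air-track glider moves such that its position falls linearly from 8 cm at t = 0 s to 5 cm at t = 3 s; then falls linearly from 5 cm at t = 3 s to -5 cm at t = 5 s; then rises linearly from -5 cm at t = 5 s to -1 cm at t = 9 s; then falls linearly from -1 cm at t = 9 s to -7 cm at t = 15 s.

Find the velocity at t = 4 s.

-5 cm/s

Velocity is the slope of the x-t graph on 3–5 s: (-5 − 5)/(5 − 3) = -5 cm/s.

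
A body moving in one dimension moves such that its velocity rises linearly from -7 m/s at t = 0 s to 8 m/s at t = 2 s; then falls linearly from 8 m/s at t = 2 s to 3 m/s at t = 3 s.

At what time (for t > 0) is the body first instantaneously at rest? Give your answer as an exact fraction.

t = 14/15 s

v changes sign on 0–2 s (from -7 to 8); the graph is linear there, so v = 0 at t = 0 + (7)·(2 − 0)/(8 − -7) = 14/15 s.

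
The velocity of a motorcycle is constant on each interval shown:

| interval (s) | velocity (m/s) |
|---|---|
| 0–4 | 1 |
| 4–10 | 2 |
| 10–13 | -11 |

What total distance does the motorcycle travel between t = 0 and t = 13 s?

Distance (not displacement) is the total path length: add the absolute areas under v-t.
0–4 s: |1| × 4 = 4 m
4–10 s: |2| × 6 = 12 m
10–13 s: |-11| × 3 = 33 m
Total distance = 49 m

49 m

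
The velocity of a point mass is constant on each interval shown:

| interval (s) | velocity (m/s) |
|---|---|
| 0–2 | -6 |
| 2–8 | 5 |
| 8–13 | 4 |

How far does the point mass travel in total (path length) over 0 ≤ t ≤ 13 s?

62 m

Distance (not displacement) is the total path length: add the absolute areas under v-t.
0–2 s: |-6| × 2 = 12 m
2–8 s: |5| × 6 = 30 m
8–13 s: |4| × 5 = 20 m
Total distance = 62 m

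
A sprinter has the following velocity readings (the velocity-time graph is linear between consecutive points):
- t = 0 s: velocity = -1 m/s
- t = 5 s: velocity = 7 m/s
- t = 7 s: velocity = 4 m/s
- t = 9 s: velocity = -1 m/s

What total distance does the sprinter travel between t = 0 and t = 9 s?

Distance (not displacement) is the total path length: add the absolute areas under v-t.
0–5 s: v = 0 at t = 0.625 s; triangle areas 0.3125 + 15.3125 = 15.625 m
5–7 s: |½(7 + 4)(2)| = 11 m
7–9 s: v = 0 at t = 8.6 s; triangle areas 3.2 + 0.2 = 3.4 m
Total distance = 30.025 m

30.025 m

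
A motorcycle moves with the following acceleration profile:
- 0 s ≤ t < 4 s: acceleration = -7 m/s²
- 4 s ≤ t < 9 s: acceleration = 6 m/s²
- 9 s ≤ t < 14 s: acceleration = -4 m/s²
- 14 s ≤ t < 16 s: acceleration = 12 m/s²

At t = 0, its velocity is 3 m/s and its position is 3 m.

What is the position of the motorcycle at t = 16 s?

-122 m

On each constant-a segment, Δv = aΔt and Δx = v₀Δt + ½aΔt²; chain segment to segment.
0–4 s: v starts 3 m/s; Δx = 3·4 + ½·-7·4² = -44 m; v ends -25 m/s.
4–9 s: v starts -25 m/s; Δx = -25·5 + ½·6·5² = -50 m; v ends 5 m/s.
9–14 s: v starts 5 m/s; Δx = 5·5 + ½·-4·5² = -25 m; v ends -15 m/s.
14–16 s: v starts -15 m/s; Δx = -15·2 + ½·12·2² = -6 m; v ends 9 m/s.
x(16) = 3 + Σ Δx = -122 m.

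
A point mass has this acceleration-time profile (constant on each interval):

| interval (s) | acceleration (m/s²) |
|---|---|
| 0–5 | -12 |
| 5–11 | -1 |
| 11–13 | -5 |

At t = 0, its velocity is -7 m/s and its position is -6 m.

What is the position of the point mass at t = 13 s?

On each constant-a segment, Δv = aΔt and Δx = v₀Δt + ½aΔt²; chain segment to segment.
0–5 s: v starts -7 m/s; Δx = -7·5 + ½·-12·5² = -185 m; v ends -67 m/s.
5–11 s: v starts -67 m/s; Δx = -67·6 + ½·-1·6² = -420 m; v ends -73 m/s.
11–13 s: v starts -73 m/s; Δx = -73·2 + ½·-5·2² = -156 m; v ends -83 m/s.
x(13) = -6 + Σ Δx = -767 m.

-767 m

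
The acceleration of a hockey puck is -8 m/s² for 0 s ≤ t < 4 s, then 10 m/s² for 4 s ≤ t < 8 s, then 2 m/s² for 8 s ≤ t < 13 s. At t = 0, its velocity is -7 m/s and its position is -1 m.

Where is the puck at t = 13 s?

On each constant-a segment, Δv = aΔt and Δx = v₀Δt + ½aΔt²; chain segment to segment.
0–4 s: v starts -7 m/s; Δx = -7·4 + ½·-8·4² = -92 m; v ends -39 m/s.
4–8 s: v starts -39 m/s; Δx = -39·4 + ½·10·4² = -76 m; v ends 1 m/s.
8–13 s: v starts 1 m/s; Δx = 1·5 + ½·2·5² = 30 m; v ends 11 m/s.
x(13) = -1 + Σ Δx = -139 m.

-139 m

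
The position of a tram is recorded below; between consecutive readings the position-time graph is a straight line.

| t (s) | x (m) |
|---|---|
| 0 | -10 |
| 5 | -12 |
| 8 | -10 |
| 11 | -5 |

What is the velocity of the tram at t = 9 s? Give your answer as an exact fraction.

5/3 m/s

Velocity is the slope of the x-t graph on 8–11 s: (-5 − -10)/(11 − 8) = 5/3 m/s.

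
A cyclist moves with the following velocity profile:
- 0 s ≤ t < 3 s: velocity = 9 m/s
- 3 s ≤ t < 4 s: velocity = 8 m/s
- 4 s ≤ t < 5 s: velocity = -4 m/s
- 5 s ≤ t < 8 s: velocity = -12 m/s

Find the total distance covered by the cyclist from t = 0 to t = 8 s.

Distance (not displacement) is the total path length: add the absolute areas under v-t.
0–3 s: |9| × 3 = 27 m
3–4 s: |8| × 1 = 8 m
4–5 s: |-4| × 1 = 4 m
5–8 s: |-12| × 3 = 36 m
Total distance = 75 m

75 m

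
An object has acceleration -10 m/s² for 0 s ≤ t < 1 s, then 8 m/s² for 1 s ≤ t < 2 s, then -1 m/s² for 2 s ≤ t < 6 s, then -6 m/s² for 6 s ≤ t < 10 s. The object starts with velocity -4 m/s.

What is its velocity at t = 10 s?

Δv equals the area under the a-t graph; then v = v₀ + Δv.
0–1 s: -10 × 1 = -10 m/s
1–2 s: 8 × 1 = 8 m/s
2–6 s: -1 × 4 = -4 m/s
6–10 s: -6 × 4 = -24 m/s
Δv = -30 m/s, so v(10) = -4 + (-30) = -34 m/s.

-34 m/s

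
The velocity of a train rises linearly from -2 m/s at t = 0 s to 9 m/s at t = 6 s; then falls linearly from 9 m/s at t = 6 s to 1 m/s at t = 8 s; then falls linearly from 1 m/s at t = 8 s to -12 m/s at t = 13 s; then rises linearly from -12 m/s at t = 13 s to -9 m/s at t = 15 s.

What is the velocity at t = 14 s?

On 13–15 s the graph is linear from -12 to -9 m/s: v(14) = -12 + (-9 − -12)·(14 − 13)/(15 − 13) = -10.5 m/s.

-10.5 m/s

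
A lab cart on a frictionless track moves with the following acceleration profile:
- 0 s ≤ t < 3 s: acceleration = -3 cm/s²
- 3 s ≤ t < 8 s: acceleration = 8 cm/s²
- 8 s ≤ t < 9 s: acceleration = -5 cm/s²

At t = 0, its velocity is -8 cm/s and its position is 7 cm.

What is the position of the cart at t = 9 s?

5 cm

On each constant-a segment, Δv = aΔt and Δx = v₀Δt + ½aΔt²; chain segment to segment.
0–3 s: v starts -8 cm/s; Δx = -8·3 + ½·-3·3² = -37.5 cm; v ends -17 cm/s.
3–8 s: v starts -17 cm/s; Δx = -17·5 + ½·8·5² = 15 cm; v ends 23 cm/s.
8–9 s: v starts 23 cm/s; Δx = 23·1 + ½·-5·1² = 20.5 cm; v ends 18 cm/s.
x(9) = 7 + Σ Δx = 5 cm.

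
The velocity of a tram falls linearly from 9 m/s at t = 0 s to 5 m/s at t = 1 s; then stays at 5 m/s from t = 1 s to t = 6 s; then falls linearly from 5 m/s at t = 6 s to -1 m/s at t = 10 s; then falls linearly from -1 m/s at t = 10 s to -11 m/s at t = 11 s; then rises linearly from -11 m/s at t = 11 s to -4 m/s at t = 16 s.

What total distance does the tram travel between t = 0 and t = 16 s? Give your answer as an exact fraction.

505/6 m

Distance (not displacement) is the total path length: add the absolute areas under v-t.
0–1 s: |½(9 + 5)(1)| = 7 m
1–6 s: |5| × 5 = 25 m
6–10 s: v = 0 at t = 28/3 s; triangle areas 25/3 + 1/3 = 26/3 m
10–11 s: |½(-1 + -11)(1)| = 6 m
11–16 s: |½(-11 + -4)(5)| = 37.5 m
Total distance = 505/6 m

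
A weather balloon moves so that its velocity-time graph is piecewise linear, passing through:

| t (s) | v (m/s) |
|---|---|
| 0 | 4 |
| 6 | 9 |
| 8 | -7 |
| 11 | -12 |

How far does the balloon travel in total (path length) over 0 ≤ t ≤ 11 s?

75.625 m

Distance (not displacement) is the total path length: add the absolute areas under v-t.
0–6 s: |½(4 + 9)(6)| = 39 m
6–8 s: v = 0 at t = 7.125 s; triangle areas 5.0625 + 3.0625 = 8.125 m
8–11 s: |½(-7 + -12)(3)| = 28.5 m
Total distance = 75.625 m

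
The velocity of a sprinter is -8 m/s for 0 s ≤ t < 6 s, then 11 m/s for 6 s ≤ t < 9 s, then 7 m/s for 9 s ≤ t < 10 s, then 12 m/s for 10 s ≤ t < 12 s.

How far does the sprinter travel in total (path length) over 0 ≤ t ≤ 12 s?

Total distance travelled is ∫|v| dt — sum the magnitudes of each area piece.
0–6 s: |-8| × 6 = 48 m
6–9 s: |11| × 3 = 33 m
9–10 s: |7| × 1 = 7 m
10–12 s: |12| × 2 = 24 m
Total distance = 112 m

112 m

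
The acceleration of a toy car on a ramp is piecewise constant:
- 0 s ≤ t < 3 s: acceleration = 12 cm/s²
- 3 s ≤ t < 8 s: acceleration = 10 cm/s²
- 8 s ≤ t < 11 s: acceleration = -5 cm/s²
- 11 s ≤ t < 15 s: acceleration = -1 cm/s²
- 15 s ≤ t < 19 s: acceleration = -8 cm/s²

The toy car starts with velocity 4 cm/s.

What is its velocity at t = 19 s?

Δv equals the area under the a-t graph; then v = v₀ + Δv.
0–3 s: 12 × 3 = 36 cm/s
3–8 s: 10 × 5 = 50 cm/s
8–11 s: -5 × 3 = -15 cm/s
11–15 s: -1 × 4 = -4 cm/s
15–19 s: -8 × 4 = -32 cm/s
Δv = 35 cm/s, so v(19) = 4 + (35) = 39 cm/s.

39 cm/s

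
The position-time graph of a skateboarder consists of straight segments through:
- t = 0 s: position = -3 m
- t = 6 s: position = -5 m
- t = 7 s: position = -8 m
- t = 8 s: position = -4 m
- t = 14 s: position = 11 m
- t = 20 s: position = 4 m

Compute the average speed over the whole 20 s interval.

1.55 m/s

Average speed = (total path length)/(elapsed time); on a piecewise-linear x-t graph the path length is Σ|Δx|.
0–6 s: |Δx| = |-5 − -3| = 2 m
6–7 s: |Δx| = |-8 − -5| = 3 m
7–8 s: |Δx| = |-4 − -8| = 4 m
8–14 s: |Δx| = |11 − -4| = 15 m
14–20 s: |Δx| = |4 − 11| = 7 m
Total path = 31 m; average speed = 31/20 = 1.55 m/s.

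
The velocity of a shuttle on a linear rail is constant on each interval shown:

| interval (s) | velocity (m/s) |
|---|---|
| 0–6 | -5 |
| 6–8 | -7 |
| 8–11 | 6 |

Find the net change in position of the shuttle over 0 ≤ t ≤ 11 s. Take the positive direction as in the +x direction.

-26 m

Displacement is the signed area under the v-t curve.
0–6 s: -5 × 6 = -30 m
6–8 s: -7 × 2 = -14 m
8–11 s: 6 × 3 = 18 m
Net displacement = -26 m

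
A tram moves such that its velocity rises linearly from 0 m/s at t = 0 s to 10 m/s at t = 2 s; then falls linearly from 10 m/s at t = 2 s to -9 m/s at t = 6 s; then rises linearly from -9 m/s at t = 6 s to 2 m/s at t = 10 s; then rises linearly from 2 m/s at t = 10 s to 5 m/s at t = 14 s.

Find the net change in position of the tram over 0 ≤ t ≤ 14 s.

12 m

Displacement is the signed area under the v-t curve.
0–2 s: ½(0 + 10)(2) = 10 m
2–6 s: ½(10 + -9)(4) = 2 m
6–10 s: ½(-9 + 2)(4) = -14 m
10–14 s: ½(2 + 5)(4) = 14 m
Net displacement = 12 m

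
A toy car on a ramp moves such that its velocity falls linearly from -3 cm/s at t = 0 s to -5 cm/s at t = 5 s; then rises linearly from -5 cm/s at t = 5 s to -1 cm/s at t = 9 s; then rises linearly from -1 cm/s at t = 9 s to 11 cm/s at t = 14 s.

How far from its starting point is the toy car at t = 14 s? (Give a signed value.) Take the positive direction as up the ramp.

Displacement is the signed area under the v-t curve.
0–5 s: ½(-3 + -5)(5) = -20 cm
5–9 s: ½(-5 + -1)(4) = -12 cm
9–14 s: ½(-1 + 11)(5) = 25 cm
Net displacement = -7 cm

-7 cm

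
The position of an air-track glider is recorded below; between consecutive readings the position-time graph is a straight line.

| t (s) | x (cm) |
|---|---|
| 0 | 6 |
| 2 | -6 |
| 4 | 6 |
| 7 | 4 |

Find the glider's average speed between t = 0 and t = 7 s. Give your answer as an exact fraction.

Average speed = (total path length)/(elapsed time); on a piecewise-linear x-t graph the path length is Σ|Δx|.
0–2 s: |Δx| = |-6 − 6| = 12 cm
2–4 s: |Δx| = |6 − -6| = 12 cm
4–7 s: |Δx| = |4 − 6| = 2 cm
Total path = 26 cm; average speed = 26/7 = 26/7 cm/s.

26/7 cm/s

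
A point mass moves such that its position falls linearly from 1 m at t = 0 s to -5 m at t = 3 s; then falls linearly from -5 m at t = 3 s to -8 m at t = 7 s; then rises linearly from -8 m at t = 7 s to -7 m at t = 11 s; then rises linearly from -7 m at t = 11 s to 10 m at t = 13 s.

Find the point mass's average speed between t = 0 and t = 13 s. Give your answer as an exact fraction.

Average speed = (total path length)/(elapsed time); on a piecewise-linear x-t graph the path length is Σ|Δx|.
0–3 s: |Δx| = |-5 − 1| = 6 m
3–7 s: |Δx| = |-8 − -5| = 3 m
7–11 s: |Δx| = |-7 − -8| = 1 m
11–13 s: |Δx| = |10 − -7| = 17 m
Total path = 27 m; average speed = 27/13 = 27/13 m/s.

27/13 m/s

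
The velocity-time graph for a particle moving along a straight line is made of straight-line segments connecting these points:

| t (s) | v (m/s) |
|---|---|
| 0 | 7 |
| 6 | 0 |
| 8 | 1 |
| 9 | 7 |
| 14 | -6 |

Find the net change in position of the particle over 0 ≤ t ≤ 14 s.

28.5 m

Displacement is the signed area under the v-t curve.
0–6 s: ½(7 + 0)(6) = 21 m
6–8 s: ½(0 + 1)(2) = 1 m
8–9 s: ½(1 + 7)(1) = 4 m
9–14 s: ½(7 + -6)(5) = 2.5 m
Net displacement = 28.5 m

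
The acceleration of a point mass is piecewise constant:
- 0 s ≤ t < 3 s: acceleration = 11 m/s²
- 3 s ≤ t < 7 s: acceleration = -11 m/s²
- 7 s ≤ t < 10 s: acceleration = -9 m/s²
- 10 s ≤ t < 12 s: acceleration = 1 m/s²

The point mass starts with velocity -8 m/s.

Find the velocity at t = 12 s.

-44 m/s

Δv equals the area under the a-t graph; then v = v₀ + Δv.
0–3 s: 11 × 3 = 33 m/s
3–7 s: -11 × 4 = -44 m/s
7–10 s: -9 × 3 = -27 m/s
10–12 s: 1 × 2 = 2 m/s
Δv = -36 m/s, so v(12) = -8 + (-36) = -44 m/s.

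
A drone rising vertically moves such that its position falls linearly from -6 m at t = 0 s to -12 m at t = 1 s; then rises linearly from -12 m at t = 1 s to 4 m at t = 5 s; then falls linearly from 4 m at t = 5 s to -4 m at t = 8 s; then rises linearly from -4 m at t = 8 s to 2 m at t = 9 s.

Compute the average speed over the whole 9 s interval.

4 m/s

Average speed = (total path length)/(elapsed time); on a piecewise-linear x-t graph the path length is Σ|Δx|.
0–1 s: |Δx| = |-12 − -6| = 6 m
1–5 s: |Δx| = |4 − -12| = 16 m
5–8 s: |Δx| = |-4 − 4| = 8 m
8–9 s: |Δx| = |2 − -4| = 6 m
Total path = 36 m; average speed = 36/9 = 4 m/s.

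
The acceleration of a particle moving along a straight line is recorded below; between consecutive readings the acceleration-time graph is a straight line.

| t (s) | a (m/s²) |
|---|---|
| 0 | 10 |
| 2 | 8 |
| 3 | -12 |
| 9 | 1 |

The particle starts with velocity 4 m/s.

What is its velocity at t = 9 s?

Δv equals the area under the a-t graph; then v = v₀ + Δv.
0–2 s: ½(10 + 8)(2) = 18 m/s
2–3 s: ½(8 + -12)(1) = -2 m/s
3–9 s: ½(-12 + 1)(6) = -33 m/s
Δv = -17 m/s, so v(9) = 4 + (-17) = -13 m/s.

-13 m/s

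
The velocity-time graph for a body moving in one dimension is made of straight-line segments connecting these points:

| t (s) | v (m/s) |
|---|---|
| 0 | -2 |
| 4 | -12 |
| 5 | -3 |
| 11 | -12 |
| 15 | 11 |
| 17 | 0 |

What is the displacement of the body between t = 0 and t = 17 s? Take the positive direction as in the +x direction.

-71.5 m

Net displacement equals the area under the velocity-time graph (areas below the axis count negative).
0–4 s: ½(-2 + -12)(4) = -28 m
4–5 s: ½(-12 + -3)(1) = -7.5 m
5–11 s: ½(-3 + -12)(6) = -45 m
11–15 s: ½(-12 + 11)(4) = -2 m
15–17 s: ½(11 + 0)(2) = 11 m
Net displacement = -71.5 m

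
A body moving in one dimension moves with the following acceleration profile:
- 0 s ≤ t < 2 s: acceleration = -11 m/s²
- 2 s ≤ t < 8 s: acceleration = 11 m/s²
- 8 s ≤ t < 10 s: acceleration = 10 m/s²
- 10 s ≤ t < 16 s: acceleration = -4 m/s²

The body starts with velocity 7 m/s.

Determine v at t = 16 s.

Δv equals the area under the a-t graph; then v = v₀ + Δv.
0–2 s: -11 × 2 = -22 m/s
2–8 s: 11 × 6 = 66 m/s
8–10 s: 10 × 2 = 20 m/s
10–16 s: -4 × 6 = -24 m/s
Δv = 40 m/s, so v(16) = 7 + (40) = 47 m/s.

47 m/s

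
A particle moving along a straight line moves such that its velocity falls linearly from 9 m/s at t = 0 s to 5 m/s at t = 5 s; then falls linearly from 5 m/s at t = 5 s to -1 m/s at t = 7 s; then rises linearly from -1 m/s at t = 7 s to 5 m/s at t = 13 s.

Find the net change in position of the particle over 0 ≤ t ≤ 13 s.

Displacement is the signed area under the v-t curve.
0–5 s: ½(9 + 5)(5) = 35 m
5–7 s: ½(5 + -1)(2) = 4 m
7–13 s: ½(-1 + 5)(6) = 12 m
Net displacement = 51 m

51 m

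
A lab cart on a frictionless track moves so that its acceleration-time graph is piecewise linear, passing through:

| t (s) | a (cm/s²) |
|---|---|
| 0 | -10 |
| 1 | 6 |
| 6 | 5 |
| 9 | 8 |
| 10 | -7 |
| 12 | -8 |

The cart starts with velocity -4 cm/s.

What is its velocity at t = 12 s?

26.5 cm/s

Δv equals the area under the a-t graph; then v = v₀ + Δv.
0–1 s: ½(-10 + 6)(1) = -2 cm/s
1–6 s: ½(6 + 5)(5) = 27.5 cm/s
6–9 s: ½(5 + 8)(3) = 19.5 cm/s
9–10 s: ½(8 + -7)(1) = 0.5 cm/s
10–12 s: ½(-7 + -8)(2) = -15 cm/s
Δv = 30.5 cm/s, so v(12) = -4 + (30.5) = 26.5 cm/s.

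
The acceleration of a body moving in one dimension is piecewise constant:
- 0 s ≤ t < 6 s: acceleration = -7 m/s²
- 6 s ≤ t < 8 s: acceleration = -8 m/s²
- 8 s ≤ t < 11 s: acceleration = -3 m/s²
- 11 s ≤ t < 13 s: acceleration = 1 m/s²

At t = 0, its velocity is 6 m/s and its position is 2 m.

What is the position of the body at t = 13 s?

-465.5 m

On each constant-a segment, Δv = aΔt and Δx = v₀Δt + ½aΔt²; chain segment to segment.
0–6 s: v starts 6 m/s; Δx = 6·6 + ½·-7·6² = -90 m; v ends -36 m/s.
6–8 s: v starts -36 m/s; Δx = -36·2 + ½·-8·2² = -88 m; v ends -52 m/s.
8–11 s: v starts -52 m/s; Δx = -52·3 + ½·-3·3² = -169.5 m; v ends -61 m/s.
11–13 s: v starts -61 m/s; Δx = -61·2 + ½·1·2² = -120 m; v ends -59 m/s.
x(13) = 2 + Σ Δx = -465.5 m.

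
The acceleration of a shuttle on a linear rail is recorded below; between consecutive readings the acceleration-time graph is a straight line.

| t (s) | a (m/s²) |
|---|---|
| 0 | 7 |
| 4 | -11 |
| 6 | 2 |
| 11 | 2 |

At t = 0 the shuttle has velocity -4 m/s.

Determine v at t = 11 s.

Δv equals the area under the a-t graph; then v = v₀ + Δv.
0–4 s: ½(7 + -11)(4) = -8 m/s
4–6 s: ½(-11 + 2)(2) = -9 m/s
6–11 s: 2 × 5 = 10 m/s
Δv = -7 m/s, so v(11) = -4 + (-7) = -11 m/s.

-11 m/s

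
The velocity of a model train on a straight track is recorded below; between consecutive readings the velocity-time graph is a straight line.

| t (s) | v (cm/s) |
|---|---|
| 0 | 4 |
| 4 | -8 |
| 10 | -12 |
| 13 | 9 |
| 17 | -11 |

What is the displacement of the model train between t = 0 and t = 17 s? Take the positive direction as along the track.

Net displacement equals the area under the velocity-time graph (areas below the axis count negative).
0–4 s: ½(4 + -8)(4) = -8 cm
4–10 s: ½(-8 + -12)(6) = -60 cm
10–13 s: ½(-12 + 9)(3) = -4.5 cm
13–17 s: ½(9 + -11)(4) = -4 cm
Net displacement = -76.5 cm

-76.5 cm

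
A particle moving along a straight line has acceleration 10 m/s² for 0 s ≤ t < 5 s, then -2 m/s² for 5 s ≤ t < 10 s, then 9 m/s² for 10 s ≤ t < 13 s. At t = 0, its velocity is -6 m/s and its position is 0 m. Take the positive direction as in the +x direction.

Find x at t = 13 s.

On each constant-a segment, Δv = aΔt and Δx = v₀Δt + ½aΔt²; chain segment to segment.
0–5 s: v starts -6 m/s; Δx = -6·5 + ½·10·5² = 95 m; v ends 44 m/s.
5–10 s: v starts 44 m/s; Δx = 44·5 + ½·-2·5² = 195 m; v ends 34 m/s.
10–13 s: v starts 34 m/s; Δx = 34·3 + ½·9·3² = 142.5 m; v ends 61 m/s.
x(13) = 0 + Σ Δx = 432.5 m.

432.5 m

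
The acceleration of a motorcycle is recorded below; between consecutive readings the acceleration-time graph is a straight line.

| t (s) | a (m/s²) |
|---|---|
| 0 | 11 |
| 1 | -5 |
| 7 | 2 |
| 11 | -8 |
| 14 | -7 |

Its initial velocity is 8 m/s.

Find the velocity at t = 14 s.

Δv equals the area under the a-t graph; then v = v₀ + Δv.
0–1 s: ½(11 + -5)(1) = 3 m/s
1–7 s: ½(-5 + 2)(6) = -9 m/s
7–11 s: ½(2 + -8)(4) = -12 m/s
11–14 s: ½(-8 + -7)(3) = -22.5 m/s
Δv = -40.5 m/s, so v(14) = 8 + (-40.5) = -32.5 m/s.

-32.5 m/s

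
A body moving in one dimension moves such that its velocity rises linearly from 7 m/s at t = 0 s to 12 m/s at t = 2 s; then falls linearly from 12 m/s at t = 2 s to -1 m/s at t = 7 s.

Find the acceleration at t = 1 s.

Acceleration is the slope of the v-t graph on 0–2 s: (12 − 7)/(2 − 0) = 2.5 m/s².

2.5 m/s²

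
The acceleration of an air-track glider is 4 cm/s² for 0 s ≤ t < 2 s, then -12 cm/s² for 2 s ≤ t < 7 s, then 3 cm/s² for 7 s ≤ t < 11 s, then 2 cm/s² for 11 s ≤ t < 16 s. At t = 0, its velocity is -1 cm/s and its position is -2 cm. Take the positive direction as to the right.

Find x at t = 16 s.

On each constant-a segment, Δv = aΔt and Δx = v₀Δt + ½aΔt²; chain segment to segment.
0–2 s: v starts -1 cm/s; Δx = -1·2 + ½·4·2² = 6 cm; v ends 7 cm/s.
2–7 s: v starts 7 cm/s; Δx = 7·5 + ½·-12·5² = -115 cm; v ends -53 cm/s.
7–11 s: v starts -53 cm/s; Δx = -53·4 + ½·3·4² = -188 cm; v ends -41 cm/s.
11–16 s: v starts -41 cm/s; Δx = -41·5 + ½·2·5² = -180 cm; v ends -31 cm/s.
x(16) = -2 + Σ Δx = -479 cm.

-479 cm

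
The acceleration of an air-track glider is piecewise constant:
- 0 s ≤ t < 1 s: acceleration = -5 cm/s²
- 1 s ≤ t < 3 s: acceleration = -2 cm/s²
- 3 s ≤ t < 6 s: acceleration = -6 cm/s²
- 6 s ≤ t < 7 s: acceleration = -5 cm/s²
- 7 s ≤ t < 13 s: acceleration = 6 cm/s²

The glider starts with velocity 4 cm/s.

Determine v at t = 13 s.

8 cm/s

Δv equals the area under the a-t graph; then v = v₀ + Δv.
0–1 s: -5 × 1 = -5 cm/s
1–3 s: -2 × 2 = -4 cm/s
3–6 s: -6 × 3 = -18 cm/s
6–7 s: -5 × 1 = -5 cm/s
7–13 s: 6 × 6 = 36 cm/s
Δv = 4 cm/s, so v(13) = 4 + (4) = 8 cm/s.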